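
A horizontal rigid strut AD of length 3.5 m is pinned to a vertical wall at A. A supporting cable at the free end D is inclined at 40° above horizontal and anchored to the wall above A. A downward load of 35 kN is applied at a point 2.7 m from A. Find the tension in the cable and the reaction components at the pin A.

T = 42.00 kN, A_x = 32.18 kN, A_y = 8.000 kN

ΣM about A: T·sin40°·3.5 − 35·2.7 = 0 → T = 94.5/(3.5·0.642788) = 42.0045 ≈ 42.00 kN.
ΣF_x = 0: A_x − T·cos40° = 0 → A_x = 42.0045 × 0.766044 = 32.18 kN.
ΣF_y = 0: A_y + T·sin40° − 35 = 0 → A_y = 35 − 42.0045 × 0.642788 = 8.000 kN.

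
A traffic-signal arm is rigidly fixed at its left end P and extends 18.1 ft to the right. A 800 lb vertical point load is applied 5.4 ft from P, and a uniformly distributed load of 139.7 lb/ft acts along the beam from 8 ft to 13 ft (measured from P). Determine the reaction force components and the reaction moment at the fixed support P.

Resultant of the distributed load: 139.7 × 5 = 698.5 lb at 10.5 ft from P.
ΣF_x = 0: P_x = 0.
ΣF_y = 0: P_y − 800 − 139.7·5 = 0 → P_y = 1498 lb.
ΣM about P: M_P − 800·5.4 − (139.7·5)·10.5 = 0 → M_P = 11650 lb·ft.

P_x = 0, P_y = 1498 lb, M_P = 11650 lb·ft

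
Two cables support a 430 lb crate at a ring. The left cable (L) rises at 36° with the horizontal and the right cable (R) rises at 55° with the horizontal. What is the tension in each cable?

T_L = 246.7 lb, T_R = 347.9 lb

ΣF_x = 0: −T_L·cos36° + T_R·cos55° = 0 → T_R = 1.41048·T_L.
ΣF_y = 0: T_L·sin36° + T_R·sin55° = 430.
Substitute: T_L·(0.587785 + 1.41048·0.819152) = 430 → T_L = 246.675 ≈ 246.7 lb.
Then T_R = 1.41048 × 246.675 = 347.9 lb.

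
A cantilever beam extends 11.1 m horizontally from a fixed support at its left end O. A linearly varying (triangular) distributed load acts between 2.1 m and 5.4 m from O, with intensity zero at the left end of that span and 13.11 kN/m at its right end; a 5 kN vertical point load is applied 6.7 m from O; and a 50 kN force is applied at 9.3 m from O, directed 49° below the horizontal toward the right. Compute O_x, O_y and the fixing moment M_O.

O_x = -32.80 kN, O_y = 64.37 kN, M_O = 477.5 kN·m

Resultant of the triangular load: ½ × 13.11 × 3.3 = 21.6315 kN, acting at 4.3 m from O (one-third of the span from the peak).
ΣF_x = 0: O_x + 50·cos49° = 0 → O_x = -32.80 kN.
ΣF_y = 0: O_y − ½·13.11·3.3 − 5 − 50·sin49° = 0 → O_y = 64.37 kN.
ΣM about O: M_O − (½·13.11·3.3)·4.3 − 5·6.7 − 50·sin49°·9.3 = 0 → M_O = 477.5 kN·m.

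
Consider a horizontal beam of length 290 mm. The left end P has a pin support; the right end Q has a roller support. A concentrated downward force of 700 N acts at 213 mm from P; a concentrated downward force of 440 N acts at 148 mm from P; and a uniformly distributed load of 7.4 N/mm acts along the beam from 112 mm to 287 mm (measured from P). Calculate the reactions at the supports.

Resultant of the distributed load: 7.4 × 175 = 1295 N at 199.5 mm from P.
Taking moments about P: Q_y·290 − 700·213 − 440·148 − (7.4·175)·199.5 = 0 → Q_y = 472572.5/290 = 1629.56 ≈ 1630 N.
ΣF_y = 0: P_y + 1629.56 − 700 − 440 − 7.4·175 = 0 → P_y = 805.4 N.
ΣF_x = 0: no horizontal applied forces, so P_x = 0.

P_x = 0, P_y = 805.4 N, Q_y = 1630 N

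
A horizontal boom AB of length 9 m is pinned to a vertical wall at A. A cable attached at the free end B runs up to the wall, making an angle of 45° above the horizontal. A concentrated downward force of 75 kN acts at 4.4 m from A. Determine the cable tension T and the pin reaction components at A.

ΣM about A: T·sin45°·9 − 75·4.4 = 0 → T = 330/(9·0.707107) = 51.8545 ≈ 51.85 kN.
ΣF_x = 0: A_x − T·cos45° = 0 → A_x = 51.8545 × 0.707107 = 36.67 kN.
ΣF_y = 0: A_y + T·sin45° − 75 = 0 → A_y = 75 − 51.8545 × 0.707107 = 38.33 kN.

T = 51.85 kN, A_x = 36.67 kN, A_y = 38.33 kN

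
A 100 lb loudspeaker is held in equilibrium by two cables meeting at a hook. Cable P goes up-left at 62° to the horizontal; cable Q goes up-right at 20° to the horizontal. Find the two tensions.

ΣF_x = 0: −T_P·cos62° + T_Q·cos20° = 0 → T_Q = 0.499601·T_P.
ΣF_y = 0: T_P·sin62° + T_Q·sin20° = 100.
Substitute: T_P·(0.882948 + 0.499601·0.34202) = 100 → T_P = 94.8927 ≈ 94.89 lb.
Then T_Q = 0.499601 × 94.8927 = 47.41 lb.

T_P = 94.89 lb, T_Q = 47.41 lb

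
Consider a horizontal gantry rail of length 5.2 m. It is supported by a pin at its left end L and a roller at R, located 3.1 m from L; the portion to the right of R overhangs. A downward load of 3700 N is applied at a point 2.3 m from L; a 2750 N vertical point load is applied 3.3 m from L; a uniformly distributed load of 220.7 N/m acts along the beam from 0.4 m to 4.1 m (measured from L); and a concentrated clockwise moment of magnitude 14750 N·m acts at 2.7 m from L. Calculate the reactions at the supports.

L_x = 0, L_y = -3757 N, R_y = 11020 N

Resultant of the distributed load: 220.7 × 3.7 = 816.59 N at 2.25 m from L.
Moments about L: R_y·3.1 − 3700·2.3 − 2750·3.3 − (220.7·3.7)·2.25 − 14750 = 0 → R_y = 34172.3275/3.1 = 11023.3 ≈ 11020 N.
ΣF_y = 0: L_y + 11023.3 − 3700 − 2750 − 220.7·3.7 = 0 → L_y = -3757 N.
ΣF_x = 0: no horizontal applied forces, so L_x = 0.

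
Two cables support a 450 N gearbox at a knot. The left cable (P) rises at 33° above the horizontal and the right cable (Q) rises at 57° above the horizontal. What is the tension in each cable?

ΣF_x = 0: −T_P·cos33° + T_Q·cos57° = 0 → T_Q = 1.53986·T_P.
ΣF_y = 0: T_P·sin33° + T_Q·sin57° = 450.
Substitute: T_P·(0.544639 + 1.53986·0.838671) = 450 → T_P = 245.088 ≈ 245.1 N.
Then T_Q = 1.53986 × 245.088 = 377.4 N.

T_P = 245.1 N, T_Q = 377.4 N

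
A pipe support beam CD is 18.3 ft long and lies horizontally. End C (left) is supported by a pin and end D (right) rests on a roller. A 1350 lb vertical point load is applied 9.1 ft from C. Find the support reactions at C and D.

Taking moments about C: D_y·18.3 − 1350·9.1 = 0 → D_y = 12285/18.3 = 671.311 ≈ 671.3 lb.
ΣF_y = 0: C_y + 671.311 − 1350 = 0 → C_y = 678.7 lb.
ΣF_x = 0: no horizontal applied forces, so C_x = 0.

C_x = 0, C_y = 678.7 lb, D_y = 671.3 lb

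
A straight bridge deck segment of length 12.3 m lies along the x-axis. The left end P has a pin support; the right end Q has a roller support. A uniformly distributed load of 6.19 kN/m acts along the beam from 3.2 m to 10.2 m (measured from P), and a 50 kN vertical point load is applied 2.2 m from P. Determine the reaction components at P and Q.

P_x = 0, P_y = 60.78 kN, Q_y = 32.55 kN

Resultant of the distributed load: 6.19 × 7 = 43.33 kN at 6.7 m from P.
ΣM about P: Q_y·12.3 − (6.19·7)·6.7 − 50·2.2 = 0 → Q_y = 400.311/12.3 = 32.5456 ≈ 32.55 kN.
ΣF_y = 0: P_y + 32.5456 − 6.19·7 − 50 = 0 → P_y = 60.78 kN.
ΣF_x = 0: no horizontal applied forces, so P_x = 0.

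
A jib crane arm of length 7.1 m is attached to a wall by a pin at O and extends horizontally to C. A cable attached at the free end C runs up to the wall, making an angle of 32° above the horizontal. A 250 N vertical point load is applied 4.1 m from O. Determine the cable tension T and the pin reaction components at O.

ΣM about O: T·sin32°·7.1 − 250·4.1 = 0 → T = 1025/(7.1·0.529919) = 272.431 ≈ 272.4 N.
ΣF_x = 0: O_x − T·cos32° = 0 → O_x = 272.431 × 0.848048 = 231.0 N.
ΣF_y = 0: O_y + T·sin32° − 250 = 0 → O_y = 250 − 272.431 × 0.529919 = 105.6 N.

T = 272.4 N, O_x = 231.0 N, O_y = 105.6 N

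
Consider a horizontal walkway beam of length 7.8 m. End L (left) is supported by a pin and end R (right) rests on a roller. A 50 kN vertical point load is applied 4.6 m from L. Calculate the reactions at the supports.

L_x = 0, L_y = 20.51 kN, R_y = 29.49 kN

ΣM about L: R_y·7.8 − 50·4.6 = 0 → R_y = 230/7.8 = 29.4872 ≈ 29.49 kN.
ΣF_y = 0: L_y + 29.4872 − 50 = 0 → L_y = 20.51 kN.
ΣF_x = 0: no horizontal applied forces, so L_x = 0.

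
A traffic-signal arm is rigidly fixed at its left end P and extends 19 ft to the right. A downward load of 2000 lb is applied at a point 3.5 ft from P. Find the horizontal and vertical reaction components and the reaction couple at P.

P_x = 0, P_y = 2000 lb, M_P = 7000 lb·ft

ΣF_x = 0: P_x = 0.
ΣF_y = 0: P_y − 2000 = 0 → P_y = 2000 lb.
ΣM about P: M_P − 2000·3.5 = 0 → M_P = 7000 lb·ft.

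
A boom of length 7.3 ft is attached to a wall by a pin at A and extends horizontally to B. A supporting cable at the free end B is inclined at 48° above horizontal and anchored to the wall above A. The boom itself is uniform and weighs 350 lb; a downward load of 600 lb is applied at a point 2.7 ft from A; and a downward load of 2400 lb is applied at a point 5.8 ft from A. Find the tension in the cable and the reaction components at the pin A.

ΣM about A: T·sin48°·7.3 − 350·3.65 − 600·2.7 − 2400·5.8 = 0 → T = 16817.5/(7.3·0.743145) = 3100.02 ≈ 3100 lb.
ΣF_x = 0: A_x − T·cos48° = 0 → A_x = 3100.02 × 0.669131 = 2074 lb.
ΣF_y = 0: A_y + T·sin48° − 350 − 600 − 2400 = 0 → A_y = 3350 − 3100.02 × 0.743145 = 1046 lb.

T = 3100 lb, A_x = 2074 lb, A_y = 1046 lb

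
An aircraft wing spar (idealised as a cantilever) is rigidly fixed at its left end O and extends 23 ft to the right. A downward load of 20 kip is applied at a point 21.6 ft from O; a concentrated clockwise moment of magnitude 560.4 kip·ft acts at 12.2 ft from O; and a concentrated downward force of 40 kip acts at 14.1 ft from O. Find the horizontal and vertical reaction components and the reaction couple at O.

O_x = 0, O_y = 60.00 kip, M_O = 1556 kip·ft

ΣF_x = 0: O_x = 0.
ΣF_y = 0: O_y − 20 − 40 = 0 → O_y = 60.00 kip.
ΣM about O: M_O − 20·21.6 − 560.4 − 40·14.1 = 0 → M_O = 1556 kip·ft.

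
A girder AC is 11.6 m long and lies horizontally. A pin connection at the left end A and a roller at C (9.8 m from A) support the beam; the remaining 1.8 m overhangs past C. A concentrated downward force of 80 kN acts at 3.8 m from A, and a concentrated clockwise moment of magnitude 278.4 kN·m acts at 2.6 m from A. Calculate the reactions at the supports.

ΣM about A: C_y·9.8 − 80·3.8 − 278.4 = 0 → C_y = 582.4/9.8 = 59.4286 ≈ 59.43 kN.
ΣF_y = 0: A_y + 59.4286 − 80 = 0 → A_y = 20.57 kN.
ΣF_x = 0: no horizontal applied forces, so A_x = 0.

A_x = 0, A_y = 20.57 kN, C_y = 59.43 kN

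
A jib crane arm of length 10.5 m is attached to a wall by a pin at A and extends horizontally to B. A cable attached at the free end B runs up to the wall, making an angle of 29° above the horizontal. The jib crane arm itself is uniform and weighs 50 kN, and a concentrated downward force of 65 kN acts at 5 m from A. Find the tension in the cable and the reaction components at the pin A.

ΣM about A: T·sin29°·10.5 − 50·5.25 − 65·5 = 0 → T = 587.5/(10.5·0.48481) = 115.411 ≈ 115.4 kN.
ΣF_x = 0: A_x − T·cos29° = 0 → A_x = 115.411 × 0.87462 = 100.9 kN.
ΣF_y = 0: A_y + T·sin29° − 50 − 65 = 0 → A_y = 115 − 115.411 × 0.48481 = 59.05 kN.

T = 115.4 kN, A_x = 100.9 kN, A_y = 59.05 kN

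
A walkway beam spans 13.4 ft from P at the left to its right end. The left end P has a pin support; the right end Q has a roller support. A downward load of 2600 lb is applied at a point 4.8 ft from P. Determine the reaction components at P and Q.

Taking moments about P: Q_y·13.4 − 2600·4.8 = 0 → Q_y = 12480/13.4 = 931.343 ≈ 931.3 lb.
ΣF_y = 0: P_y + 931.343 − 2600 = 0 → P_y = 1669 lb.
ΣF_x = 0: no horizontal applied forces, so P_x = 0.

P_x = 0, P_y = 1669 lb, Q_y = 931.3 lb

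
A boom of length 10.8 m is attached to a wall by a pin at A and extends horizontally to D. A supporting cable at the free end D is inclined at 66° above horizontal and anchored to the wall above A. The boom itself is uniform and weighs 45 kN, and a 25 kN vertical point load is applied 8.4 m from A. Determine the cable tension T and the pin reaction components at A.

T = 45.91 kN, A_x = 18.67 kN, A_y = 28.06 kN

ΣM about A: T·sin66°·10.8 − 45·5.4 − 25·8.4 = 0 → T = 453/(10.8·0.913545) = 45.9139 ≈ 45.91 kN.
ΣF_x = 0: A_x − T·cos66° = 0 → A_x = 45.9139 × 0.406737 = 18.67 kN.
ΣF_y = 0: A_y + T·sin66° − 45 − 25 = 0 → A_y = 70 − 45.9139 × 0.913545 = 28.06 kN.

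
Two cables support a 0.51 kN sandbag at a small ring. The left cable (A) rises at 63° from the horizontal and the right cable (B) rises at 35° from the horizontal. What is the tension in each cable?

T_A = 0.4219 kN, T_B = 0.2338 kN

ΣF_x = 0: −T_A·cos63° + T_B·cos35° = 0 → T_B = 0.55422·T_A.
ΣF_y = 0: T_A·sin63° + T_B·sin35° = 0.51.
Substitute: T_A·(0.891007 + 0.55422·0.573576) = 0.51 → T_A = 0.421873 ≈ 0.4219 kN.
Then T_B = 0.55422 × 0.421873 = 0.2338 kN.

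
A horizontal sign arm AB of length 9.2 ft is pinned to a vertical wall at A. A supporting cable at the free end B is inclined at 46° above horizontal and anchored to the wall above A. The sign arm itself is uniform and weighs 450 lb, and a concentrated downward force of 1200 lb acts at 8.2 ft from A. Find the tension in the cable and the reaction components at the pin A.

T = 1800 lb, A_x = 1250 lb, A_y = 355.4 lb

ΣM about A: T·sin46°·9.2 − 450·4.6 − 1200·8.2 = 0 → T = 11910/(9.2·0.71934) = 1799.66 ≈ 1800 lb.
ΣF_x = 0: A_x − T·cos46° = 0 → A_x = 1799.66 × 0.694658 = 1250 lb.
ΣF_y = 0: A_y + T·sin46° − 450 − 1200 = 0 → A_y = 1650 − 1799.66 × 0.71934 = 355.4 lb.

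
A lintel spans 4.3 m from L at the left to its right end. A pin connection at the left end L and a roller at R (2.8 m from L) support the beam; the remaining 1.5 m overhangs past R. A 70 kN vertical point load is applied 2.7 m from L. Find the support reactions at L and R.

ΣM about L: R_y·2.8 − 70·2.7 = 0 → R_y = 189/2.8 = 67.50 kN.
ΣF_y = 0: L_y + 67.5 − 70 = 0 → L_y = 2.500 kN.
ΣF_x = 0: no horizontal applied forces, so L_x = 0.

L_x = 0, L_y = 2.500 kN, R_y = 67.50 kN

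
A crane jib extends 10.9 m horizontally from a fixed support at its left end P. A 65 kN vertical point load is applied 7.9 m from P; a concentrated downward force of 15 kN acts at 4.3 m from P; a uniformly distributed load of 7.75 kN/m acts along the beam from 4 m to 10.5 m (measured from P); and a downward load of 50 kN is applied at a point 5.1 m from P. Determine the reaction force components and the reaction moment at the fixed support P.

P_x = 0, P_y = 180.4 kN, M_P = 1198 kN·m

Resultant of the distributed load: 7.75 × 6.5 = 50.375 kN at 7.25 m from P.
ΣF_x = 0: P_x = 0.
ΣF_y = 0: P_y − 65 − 15 − 7.75·6.5 − 50 = 0 → P_y = 180.4 kN.
ΣM about P: M_P − 65·7.9 − 15·4.3 − (7.75·6.5)·7.25 − 50·5.1 = 0 → M_P = 1198 kN·m.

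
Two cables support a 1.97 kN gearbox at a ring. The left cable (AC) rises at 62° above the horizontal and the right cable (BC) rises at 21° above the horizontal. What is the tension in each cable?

ΣF_x = 0: −T_AC·cos62° + T_BC·cos21° = 0 → T_BC = 0.502872·T_AC.
ΣF_y = 0: T_AC·sin62° + T_BC·sin21° = 1.97.
Substitute: T_AC·(0.882948 + 0.502872·0.358368) = 1.97 → T_AC = 1.85296 ≈ 1.853 kN.
Then T_BC = 0.502872 × 1.85296 = 0.9318 kN.

T_AC = 1.853 kN, T_BC = 0.9318 kN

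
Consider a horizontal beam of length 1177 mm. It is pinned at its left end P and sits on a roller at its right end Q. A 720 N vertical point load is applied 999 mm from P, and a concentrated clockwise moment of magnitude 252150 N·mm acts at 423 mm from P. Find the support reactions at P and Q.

P_x = 0, P_y = -105.3 N, Q_y = 825.3 N

ΣM about P: Q_y·1177 − 720·999 − 252150 = 0 → Q_y = 971430/1177 = 825.344 ≈ 825.3 N.
ΣF_y = 0: P_y + 825.344 − 720 = 0 → P_y = -105.3 N.
ΣF_x = 0: no horizontal applied forces, so P_x = 0.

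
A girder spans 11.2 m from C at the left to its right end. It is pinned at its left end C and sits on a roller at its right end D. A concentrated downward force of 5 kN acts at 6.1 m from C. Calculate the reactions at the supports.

Taking moments about C: D_y·11.2 − 5·6.1 = 0 → D_y = 30.5/11.2 = 2.72321 ≈ 2.723 kN.
ΣF_y = 0: C_y + 2.72321 − 5 = 0 → C_y = 2.277 kN.
ΣF_x = 0: no horizontal applied forces, so C_x = 0.

C_x = 0, C_y = 2.277 kN, D_y = 2.723 kN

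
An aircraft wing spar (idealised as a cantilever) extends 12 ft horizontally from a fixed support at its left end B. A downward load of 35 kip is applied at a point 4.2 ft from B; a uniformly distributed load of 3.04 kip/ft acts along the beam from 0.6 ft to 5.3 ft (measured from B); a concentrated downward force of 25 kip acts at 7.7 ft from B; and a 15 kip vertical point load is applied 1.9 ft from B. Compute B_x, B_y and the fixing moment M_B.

Resultant of the distributed load: 3.04 × 4.7 = 14.288 kip at 2.95 ft from B.
ΣF_x = 0: B_x = 0.
ΣF_y = 0: B_y − 35 − 3.04·4.7 − 25 − 15 = 0 → B_y = 89.29 kip.
ΣM about B: M_B − 35·4.2 − (3.04·4.7)·2.95 − 25·7.7 − 15·1.9 = 0 → M_B = 410.1 kip·ft.

B_x = 0, B_y = 89.29 kip, M_B = 410.1 kip·ft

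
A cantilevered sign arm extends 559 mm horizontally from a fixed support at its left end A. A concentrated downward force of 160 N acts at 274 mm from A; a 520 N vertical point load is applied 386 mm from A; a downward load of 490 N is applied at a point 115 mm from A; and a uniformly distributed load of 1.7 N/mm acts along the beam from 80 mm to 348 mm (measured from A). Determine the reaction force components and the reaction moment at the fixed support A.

Resultant of the distributed load: 1.7 × 268 = 455.6 N at 214 mm from A.
ΣF_x = 0: A_x = 0.
ΣF_y = 0: A_y − 160 − 520 − 490 − 1.7·268 = 0 → A_y = 1626 N.
ΣM about A: M_A − 160·274 − 520·386 − 490·115 − (1.7·268)·214 = 0 → M_A = 398400 N·mm.

A_x = 0, A_y = 1626 N, M_A = 398400 N·mm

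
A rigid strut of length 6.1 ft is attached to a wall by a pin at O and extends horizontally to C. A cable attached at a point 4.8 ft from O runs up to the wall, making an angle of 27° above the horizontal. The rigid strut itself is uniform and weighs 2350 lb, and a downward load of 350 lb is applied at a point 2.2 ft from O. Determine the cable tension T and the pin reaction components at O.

ΣM about O: T·sin27°·4.8 − 2350·3.05 − 350·2.2 = 0 → T = 7937.5/(4.8·0.45399) = 3642.47 ≈ 3642 lb.
ΣF_x = 0: O_x − T·cos27° = 0 → O_x = 3642.47 × 0.891007 = 3245 lb.
ΣF_y = 0: O_y + T·sin27° − 2350 − 350 = 0 → O_y = 2700 − 3642.47 × 0.45399 = 1046 lb.

T = 3642 lb, O_x = 3245 lb, O_y = 1046 lb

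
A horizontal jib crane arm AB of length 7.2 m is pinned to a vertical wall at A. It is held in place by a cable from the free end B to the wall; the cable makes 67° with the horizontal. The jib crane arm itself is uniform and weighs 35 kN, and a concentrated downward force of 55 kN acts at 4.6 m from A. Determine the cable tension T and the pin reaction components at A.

ΣM about A: T·sin67°·7.2 − 35·3.6 − 55·4.6 = 0 → T = 379/(7.2·0.920505) = 57.1848 ≈ 57.18 kN.
ΣF_x = 0: A_x − T·cos67° = 0 → A_x = 57.1848 × 0.390731 = 22.34 kN.
ΣF_y = 0: A_y + T·sin67° − 35 − 55 = 0 → A_y = 90 − 57.1848 × 0.920505 = 37.36 kN.

T = 57.18 kN, A_x = 22.34 kN, A_y = 37.36 kN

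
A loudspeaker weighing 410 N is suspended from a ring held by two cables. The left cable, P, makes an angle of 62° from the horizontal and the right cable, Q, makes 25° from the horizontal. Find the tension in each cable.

ΣF_x = 0: −T_P·cos62° + T_Q·cos25° = 0 → T_Q = 0.518005·T_P.
ΣF_y = 0: T_P·sin62° + T_Q·sin25° = 410.
Substitute: T_P·(0.882948 + 0.518005·0.422618) = 410 → T_P = 372.096 ≈ 372.1 N.
Then T_Q = 0.518005 × 372.096 = 192.7 N.

T_P = 372.1 N, T_Q = 192.7 N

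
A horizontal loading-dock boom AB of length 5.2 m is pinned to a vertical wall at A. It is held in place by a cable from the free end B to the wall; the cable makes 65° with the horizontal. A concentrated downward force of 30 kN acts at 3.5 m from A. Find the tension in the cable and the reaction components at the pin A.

T = 22.28 kN, A_x = 9.416 kN, A_y = 9.808 kN

ΣM about A: T·sin65°·5.2 − 30·3.5 = 0 → T = 105/(5.2·0.906308) = 22.2797 ≈ 22.28 kN.
ΣF_x = 0: A_x − T·cos65° = 0 → A_x = 22.2797 × 0.422618 = 9.416 kN.
ΣF_y = 0: A_y + T·sin65° − 30 = 0 → A_y = 30 − 22.2797 × 0.906308 = 9.808 kN.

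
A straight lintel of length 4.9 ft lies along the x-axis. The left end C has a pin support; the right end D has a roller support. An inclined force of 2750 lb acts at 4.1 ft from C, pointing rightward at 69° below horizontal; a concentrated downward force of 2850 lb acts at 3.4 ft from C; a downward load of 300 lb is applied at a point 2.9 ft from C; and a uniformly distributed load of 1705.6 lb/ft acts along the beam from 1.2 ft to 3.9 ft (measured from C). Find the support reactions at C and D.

Resultant of the distributed load: 1705.6 × 2.7 = 4605.12 lb at 2.55 ft from C.
ΣM about C: D_y·4.9 − 2750·sin69°·4.1 − 2850·3.4 − 300·2.9 − (1705.6·2.7)·2.55 = 0 → D_y = 32829.2/4.9 = 6699.84 ≈ 6700 lb.
ΣF_y = 0: C_y + 6699.84 − 2750·sin69° − 2850 − 300 − 1705.6·2.7 = 0 → C_y = 3623 lb.
ΣF_x = 0: C_x + 2750·cos69° = 0 → C_x = -985.5 lb.

C_x = -985.5 lb, C_y = 3623 lb, D_y = 6700 lb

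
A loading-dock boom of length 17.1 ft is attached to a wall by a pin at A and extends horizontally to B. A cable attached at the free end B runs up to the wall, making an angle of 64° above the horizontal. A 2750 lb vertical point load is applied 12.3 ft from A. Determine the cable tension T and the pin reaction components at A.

ΣM about A: T·sin64°·17.1 − 2750·12.3 = 0 → T = 33825/(17.1·0.898794) = 2200.8 ≈ 2201 lb.
ΣF_x = 0: A_x − T·cos64° = 0 → A_x = 2200.8 × 0.438371 = 964.8 lb.
ΣF_y = 0: A_y + T·sin64° − 2750 = 0 → A_y = 2750 − 2200.8 × 0.898794 = 771.9 lb.

T = 2201 lb, A_x = 964.8 lb, A_y = 771.9 lb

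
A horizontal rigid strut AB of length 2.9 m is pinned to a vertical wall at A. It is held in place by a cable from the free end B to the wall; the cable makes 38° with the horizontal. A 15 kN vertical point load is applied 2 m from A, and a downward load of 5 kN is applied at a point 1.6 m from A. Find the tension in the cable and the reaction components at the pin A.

T = 21.28 kN, A_x = 16.77 kN, A_y = 6.897 kN

ΣM about A: T·sin38°·2.9 − 15·2 − 5·1.6 = 0 → T = 38/(2.9·0.615661) = 21.2835 ≈ 21.28 kN.
ΣF_x = 0: A_x − T·cos38° = 0 → A_x = 21.2835 × 0.788011 = 16.77 kN.
ΣF_y = 0: A_y + T·sin38° − 15 − 5 = 0 → A_y = 20 − 21.2835 × 0.615661 = 6.897 kN.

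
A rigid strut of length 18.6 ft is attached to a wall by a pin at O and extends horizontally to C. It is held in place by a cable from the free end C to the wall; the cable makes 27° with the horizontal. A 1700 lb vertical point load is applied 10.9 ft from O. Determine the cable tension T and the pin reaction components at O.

T = 2194 lb, O_x = 1955 lb, O_y = 703.8 lb

ΣM about O: T·sin27°·18.6 − 1700·10.9 = 0 → T = 18530/(18.6·0.45399) = 2194.4 ≈ 2194 lb.
ΣF_x = 0: O_x − T·cos27° = 0 → O_x = 2194.4 × 0.891007 = 1955 lb.
ΣF_y = 0: O_y + T·sin27° − 1700 = 0 → O_y = 1700 − 2194.4 × 0.45399 = 703.8 lb.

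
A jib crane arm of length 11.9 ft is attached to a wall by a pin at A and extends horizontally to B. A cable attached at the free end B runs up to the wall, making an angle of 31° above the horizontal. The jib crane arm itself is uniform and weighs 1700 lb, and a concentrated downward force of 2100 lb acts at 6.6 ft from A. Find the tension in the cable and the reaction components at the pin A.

T = 3912 lb, A_x = 3353 lb, A_y = 1785 lb

ΣM about A: T·sin31°·11.9 − 1700·5.95 − 2100·6.6 = 0 → T = 23975/(11.9·0.515038) = 3911.76 ≈ 3912 lb.
ΣF_x = 0: A_x − T·cos31° = 0 → A_x = 3911.76 × 0.857167 = 3353 lb.
ΣF_y = 0: A_y + T·sin31° − 1700 − 2100 = 0 → A_y = 3800 − 3911.76 × 0.515038 = 1785 lb.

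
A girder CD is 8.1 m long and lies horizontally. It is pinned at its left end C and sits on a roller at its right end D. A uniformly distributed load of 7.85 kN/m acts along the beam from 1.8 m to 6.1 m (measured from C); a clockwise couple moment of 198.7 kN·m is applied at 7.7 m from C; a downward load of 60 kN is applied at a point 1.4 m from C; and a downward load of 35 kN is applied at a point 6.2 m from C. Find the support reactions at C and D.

C_x = 0, C_y = 50.60 kN, D_y = 78.15 kN

Resultant of the distributed load: 7.85 × 4.3 = 33.755 kN at 3.95 m from C.
Moments about C: D_y·8.1 − (7.85·4.3)·3.95 − 198.7 − 60·1.4 − 35·6.2 = 0 → D_y = 633.03225/8.1 = 78.1521 ≈ 78.15 kN.
ΣF_y = 0: C_y + 78.1521 − 7.85·4.3 − 60 − 35 = 0 → C_y = 50.60 kN.
ΣF_x = 0: no horizontal applied forces, so C_x = 0.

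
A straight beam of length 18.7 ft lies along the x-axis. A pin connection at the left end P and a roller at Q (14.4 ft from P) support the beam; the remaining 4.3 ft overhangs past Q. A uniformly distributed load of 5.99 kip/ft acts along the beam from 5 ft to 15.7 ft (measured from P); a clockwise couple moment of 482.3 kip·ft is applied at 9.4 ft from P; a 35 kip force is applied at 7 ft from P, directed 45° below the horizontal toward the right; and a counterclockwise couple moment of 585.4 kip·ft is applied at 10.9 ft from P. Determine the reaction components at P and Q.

Resultant of the distributed load: 5.99 × 10.7 = 64.093 kip at 10.35 ft from P.
Taking moments about P: Q_y·14.4 − (5.99·10.7)·10.35 − 482.3 − 35·sin45°·7 + 585.4 = 0 → Q_y = 733.504/14.4 = 50.9378 ≈ 50.94 kip.
ΣF_y = 0: P_y + 50.9378 − 5.99·10.7 − 35·sin45° = 0 → P_y = 37.90 kip.
ΣF_x = 0: P_x + 35·cos45° = 0 → P_x = -24.75 kip.

P_x = -24.75 kip, P_y = 37.90 kip, Q_y = 50.94 kip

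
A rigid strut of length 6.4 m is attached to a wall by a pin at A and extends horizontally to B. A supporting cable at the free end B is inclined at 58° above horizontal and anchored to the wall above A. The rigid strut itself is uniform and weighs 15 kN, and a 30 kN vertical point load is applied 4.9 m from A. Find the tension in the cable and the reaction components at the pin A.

ΣM about A: T·sin58°·6.4 − 15·3.2 − 30·4.9 = 0 → T = 195/(6.4·0.848048) = 35.9281 ≈ 35.93 kN.
ΣF_x = 0: A_x − T·cos58° = 0 → A_x = 35.9281 × 0.529919 = 19.04 kN.
ΣF_y = 0: A_y + T·sin58° − 15 − 30 = 0 → A_y = 45 − 35.9281 × 0.848048 = 14.53 kN.

T = 35.93 kN, A_x = 19.04 kN, A_y = 14.53 kN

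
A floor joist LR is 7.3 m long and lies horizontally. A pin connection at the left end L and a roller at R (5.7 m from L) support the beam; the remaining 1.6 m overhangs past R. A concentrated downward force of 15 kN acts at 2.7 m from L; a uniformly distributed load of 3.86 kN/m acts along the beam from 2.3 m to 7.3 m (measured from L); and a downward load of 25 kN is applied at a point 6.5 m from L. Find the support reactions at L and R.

L_x = 0, L_y = 7.433 kN, R_y = 51.87 kN

Resultant of the distributed load: 3.86 × 5 = 19.3 kN at 4.8 m from L.
Moments about L: R_y·5.7 − 15·2.7 − (3.86·5)·4.8 − 25·6.5 = 0 → R_y = 295.64/5.7 = 51.8667 ≈ 51.87 kN.
ΣF_y = 0: L_y + 51.8667 − 15 − 3.86·5 − 25 = 0 → L_y = 7.433 kN.
ΣF_x = 0: no horizontal applied forces, so L_x = 0.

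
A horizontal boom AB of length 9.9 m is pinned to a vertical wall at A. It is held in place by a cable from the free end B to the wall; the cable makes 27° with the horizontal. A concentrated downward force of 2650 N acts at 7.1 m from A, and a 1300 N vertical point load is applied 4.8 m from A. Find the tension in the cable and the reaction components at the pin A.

ΣM about A: T·sin27°·9.9 − 2650·7.1 − 1300·4.8 = 0 → T = 25055/(9.9·0.45399) = 5574.59 ≈ 5575 N.
ΣF_x = 0: A_x − T·cos27° = 0 → A_x = 5574.59 × 0.891007 = 4967 N.
ΣF_y = 0: A_y + T·sin27° − 2650 − 1300 = 0 → A_y = 3950 − 5574.59 × 0.45399 = 1419 N.

T = 5575 N, A_x = 4967 N, A_y = 1419 N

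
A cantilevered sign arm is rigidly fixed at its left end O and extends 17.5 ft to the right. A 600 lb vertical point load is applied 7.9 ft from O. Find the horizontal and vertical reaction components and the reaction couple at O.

ΣF_x = 0: O_x = 0.
ΣF_y = 0: O_y − 600 = 0 → O_y = 600.0 lb.
ΣM about O: M_O − 600·7.9 = 0 → M_O = 4740 lb·ft.

O_x = 0, O_y = 600.0 lb, M_O = 4740 lb·ft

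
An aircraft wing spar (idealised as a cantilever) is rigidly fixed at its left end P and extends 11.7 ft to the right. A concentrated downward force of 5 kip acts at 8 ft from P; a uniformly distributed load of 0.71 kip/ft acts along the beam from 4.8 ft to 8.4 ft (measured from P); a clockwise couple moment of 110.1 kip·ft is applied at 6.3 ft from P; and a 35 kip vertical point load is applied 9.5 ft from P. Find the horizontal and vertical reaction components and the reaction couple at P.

Resultant of the distributed load: 0.71 × 3.6 = 2.556 kip at 6.6 ft from P.
ΣF_x = 0: P_x = 0.
ΣF_y = 0: P_y − 5 − 0.71·3.6 − 35 = 0 → P_y = 42.56 kip.
ΣM about P: M_P − 5·8 − (0.71·3.6)·6.6 − 110.1 − 35·9.5 = 0 → M_P = 499.5 kip·ft.

P_x = 0, P_y = 42.56 kip, M_P = 499.5 kip·ft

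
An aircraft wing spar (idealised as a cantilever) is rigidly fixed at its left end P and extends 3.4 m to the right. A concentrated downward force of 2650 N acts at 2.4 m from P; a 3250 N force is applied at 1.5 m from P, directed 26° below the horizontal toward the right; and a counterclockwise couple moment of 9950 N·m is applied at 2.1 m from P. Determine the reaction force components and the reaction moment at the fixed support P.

P_x = -2921 N, P_y = 4075 N, M_P = -1453 N·m

ΣF_x = 0: P_x + 3250·cos26° = 0 → P_x = -2921 N.
ΣF_y = 0: P_y − 2650 − 3250·sin26° = 0 → P_y = 4075 N.
ΣM about P: M_P − 2650·2.4 − 3250·sin26°·1.5 + 9950 = 0 → M_P = -1453 N·m.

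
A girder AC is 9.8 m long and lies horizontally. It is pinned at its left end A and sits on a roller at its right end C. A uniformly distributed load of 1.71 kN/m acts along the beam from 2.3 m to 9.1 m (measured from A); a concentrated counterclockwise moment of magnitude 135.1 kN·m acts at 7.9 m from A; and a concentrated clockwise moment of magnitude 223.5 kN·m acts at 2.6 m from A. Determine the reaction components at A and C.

Resultant of the distributed load: 1.71 × 6.8 = 11.628 kN at 5.7 m from A.
ΣM about A: C_y·9.8 − (1.71·6.8)·5.7 + 135.1 − 223.5 = 0 → C_y = 154.6796/9.8 = 15.7836 ≈ 15.78 kN.
ΣF_y = 0: A_y + 15.7836 − 1.71·6.8 = 0 → A_y = -4.156 kN.
ΣF_x = 0: no horizontal applied forces, so A_x = 0.

A_x = 0, A_y = -4.156 kN, C_y = 15.78 kN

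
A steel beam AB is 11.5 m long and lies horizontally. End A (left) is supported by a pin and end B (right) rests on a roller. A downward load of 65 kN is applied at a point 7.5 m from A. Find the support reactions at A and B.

A_x = 0, A_y = 22.61 kN, B_y = 42.39 kN

Taking moments about A: B_y·11.5 − 65·7.5 = 0 → B_y = 487.5/11.5 = 42.3913 ≈ 42.39 kN.
ΣF_y = 0: A_y + 42.3913 − 65 = 0 → A_y = 22.61 kN.
ΣF_x = 0: no horizontal applied forces, so A_x = 0.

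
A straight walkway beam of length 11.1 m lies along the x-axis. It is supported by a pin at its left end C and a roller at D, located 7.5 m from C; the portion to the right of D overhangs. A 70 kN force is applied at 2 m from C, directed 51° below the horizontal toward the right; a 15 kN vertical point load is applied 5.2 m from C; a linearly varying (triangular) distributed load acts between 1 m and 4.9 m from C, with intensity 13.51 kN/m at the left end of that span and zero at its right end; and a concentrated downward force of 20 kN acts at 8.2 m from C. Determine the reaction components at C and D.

C_x = -44.05 kN, C_y = 60.89 kN, D_y = 54.85 kN

Resultant of the triangular load: ½ × 13.51 × 3.9 = 26.3445 kN, acting at 2.3 m from C (one-third of the span from the peak).
Taking moments about C: D_y·7.5 − 70·sin51°·2 − 15·5.2 − (½·13.51·3.9)·2.3 − 20·8.2 = 0 → D_y = 411.393/7.5 = 54.8524 ≈ 54.85 kN.
ΣF_y = 0: C_y + 54.8524 − 70·sin51° − 15 − ½·13.51·3.9 − 20 = 0 → C_y = 60.89 kN.
ΣF_x = 0: C_x + 70·cos51° = 0 → C_x = -44.05 kN.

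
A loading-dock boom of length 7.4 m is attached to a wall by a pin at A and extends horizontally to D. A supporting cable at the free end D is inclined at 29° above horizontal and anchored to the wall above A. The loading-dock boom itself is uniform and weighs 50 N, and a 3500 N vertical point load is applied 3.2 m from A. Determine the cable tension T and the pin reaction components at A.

T = 3173 N, A_x = 2776 N, A_y = 2011 N

ΣM about A: T·sin29°·7.4 − 50·3.7 − 3500·3.2 = 0 → T = 11385/(7.4·0.48481) = 3173.44 ≈ 3173 N.
ΣF_x = 0: A_x − T·cos29° = 0 → A_x = 3173.44 × 0.87462 = 2776 N.
ΣF_y = 0: A_y + T·sin29° − 50 − 3500 = 0 → A_y = 3550 − 3173.44 × 0.48481 = 2011 N.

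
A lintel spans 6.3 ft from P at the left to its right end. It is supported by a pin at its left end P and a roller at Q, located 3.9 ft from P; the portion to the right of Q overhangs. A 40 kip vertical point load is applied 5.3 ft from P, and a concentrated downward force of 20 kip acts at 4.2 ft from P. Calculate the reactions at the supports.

P_x = 0, P_y = -15.90 kip, Q_y = 75.90 kip

Moments about P: Q_y·3.9 − 40·5.3 − 20·4.2 = 0 → Q_y = 296/3.9 = 75.8974 ≈ 75.90 kip.
ΣF_y = 0: P_y + 75.8974 − 40 − 20 = 0 → P_y = -15.90 kip.
ΣF_x = 0: no horizontal applied forces, so P_x = 0.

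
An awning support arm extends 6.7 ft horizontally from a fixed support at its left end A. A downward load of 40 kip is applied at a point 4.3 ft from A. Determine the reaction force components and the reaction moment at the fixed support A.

A_x = 0, A_y = 40.00 kip, M_A = 172.0 kip·ft

ΣF_x = 0: A_x = 0.
ΣF_y = 0: A_y − 40 = 0 → A_y = 40.00 kip.
ΣM about A: M_A − 40·4.3 = 0 → M_A = 172.0 kip·ft.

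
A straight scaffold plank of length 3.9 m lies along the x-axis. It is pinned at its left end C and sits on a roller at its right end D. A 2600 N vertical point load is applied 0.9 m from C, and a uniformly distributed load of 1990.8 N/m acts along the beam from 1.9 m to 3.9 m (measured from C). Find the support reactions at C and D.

Resultant of the distributed load: 1990.8 × 2 = 3981.6 N at 2.9 m from C.
ΣM about C: D_y·3.9 − 2600·0.9 − (1990.8·2)·2.9 = 0 → D_y = 13886.64/3.9 = 3560.68 ≈ 3561 N.
ΣF_y = 0: C_y + 3560.68 − 2600 − 1990.8·2 = 0 → C_y = 3021 N.
ΣF_x = 0: no horizontal applied forces, so C_x = 0.

C_x = 0, C_y = 3021 N, D_y = 3561 N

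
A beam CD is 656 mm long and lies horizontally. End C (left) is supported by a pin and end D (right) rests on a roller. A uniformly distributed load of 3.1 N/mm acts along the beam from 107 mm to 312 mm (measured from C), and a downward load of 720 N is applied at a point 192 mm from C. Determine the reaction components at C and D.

C_x = 0, C_y = 941.8 N, D_y = 413.7 N

Resultant of the distributed load: 3.1 × 205 = 635.5 N at 209.5 mm from C.
Moments about C: D_y·656 − (3.1·205)·209.5 − 720·192 = 0 → D_y = 271377.25/656 = 413.685 ≈ 413.7 N.
ΣF_y = 0: C_y + 413.685 − 3.1·205 − 720 = 0 → C_y = 941.8 N.
ΣF_x = 0: no horizontal applied forces, so C_x = 0.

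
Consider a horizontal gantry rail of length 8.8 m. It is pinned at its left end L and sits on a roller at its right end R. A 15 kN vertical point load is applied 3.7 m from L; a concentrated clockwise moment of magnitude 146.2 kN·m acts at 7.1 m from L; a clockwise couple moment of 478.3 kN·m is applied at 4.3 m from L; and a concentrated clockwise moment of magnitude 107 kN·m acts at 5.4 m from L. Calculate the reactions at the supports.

Taking moments about L: R_y·8.8 − 15·3.7 − 146.2 − 478.3 − 107 = 0 → R_y = 787/8.8 = 89.4318 ≈ 89.43 kN.
ΣF_y = 0: L_y + 89.4318 − 15 = 0 → L_y = -74.43 kN.
ΣF_x = 0: no horizontal applied forces, so L_x = 0.

L_x = 0, L_y = -74.43 kN, R_y = 89.43 kN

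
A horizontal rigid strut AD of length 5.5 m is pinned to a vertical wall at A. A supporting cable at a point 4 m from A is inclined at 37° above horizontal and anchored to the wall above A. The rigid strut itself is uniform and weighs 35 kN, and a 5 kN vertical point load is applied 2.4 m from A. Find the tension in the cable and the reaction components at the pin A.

ΣM about A: T·sin37°·4 − 35·2.75 − 5·2.4 = 0 → T = 108.25/(4·0.601815) = 44.9681 ≈ 44.97 kN.
ΣF_x = 0: A_x − T·cos37° = 0 → A_x = 44.9681 × 0.798636 = 35.91 kN.
ΣF_y = 0: A_y + T·sin37° − 35 − 5 = 0 → A_y = 40 − 44.9681 × 0.601815 = 12.94 kN.

T = 44.97 kN, A_x = 35.91 kN, A_y = 12.94 kN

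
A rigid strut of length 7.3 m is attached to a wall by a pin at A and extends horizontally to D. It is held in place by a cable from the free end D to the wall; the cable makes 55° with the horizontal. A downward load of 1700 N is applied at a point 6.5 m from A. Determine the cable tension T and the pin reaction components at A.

ΣM about A: T·sin55°·7.3 − 1700·6.5 = 0 → T = 11050/(7.3·0.819152) = 1847.88 ≈ 1848 N.
ΣF_x = 0: A_x − T·cos55° = 0 → A_x = 1847.88 × 0.573576 = 1060 N.
ΣF_y = 0: A_y + T·sin55° − 1700 = 0 → A_y = 1700 − 1847.88 × 0.819152 = 186.3 N.

T = 1848 N, A_x = 1060 N, A_y = 186.3 N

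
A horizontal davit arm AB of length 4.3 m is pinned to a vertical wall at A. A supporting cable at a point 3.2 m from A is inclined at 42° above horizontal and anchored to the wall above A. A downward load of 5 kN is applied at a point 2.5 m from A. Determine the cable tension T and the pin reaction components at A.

T = 5.838 kN, A_x = 4.338 kN, A_y = 1.094 kN

ΣM about A: T·sin42°·3.2 − 5·2.5 = 0 → T = 12.5/(3.2·0.669131) = 5.8378 ≈ 5.838 kN.
ΣF_x = 0: A_x − T·cos42° = 0 → A_x = 5.8378 × 0.743145 = 4.338 kN.
ΣF_y = 0: A_y + T·sin42° − 5 = 0 → A_y = 5 − 5.8378 × 0.669131 = 1.094 kN.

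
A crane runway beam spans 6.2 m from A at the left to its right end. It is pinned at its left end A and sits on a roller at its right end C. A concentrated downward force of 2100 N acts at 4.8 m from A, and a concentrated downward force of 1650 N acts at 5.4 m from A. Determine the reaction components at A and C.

Taking moments about A: C_y·6.2 − 2100·4.8 − 1650·5.4 = 0 → C_y = 18990/6.2 = 3062.9 ≈ 3063 N.
ΣF_y = 0: A_y + 3062.9 − 2100 − 1650 = 0 → A_y = 687.1 N.
ΣF_x = 0: no horizontal applied forces, so A_x = 0.

A_x = 0, A_y = 687.1 N, C_y = 3063 N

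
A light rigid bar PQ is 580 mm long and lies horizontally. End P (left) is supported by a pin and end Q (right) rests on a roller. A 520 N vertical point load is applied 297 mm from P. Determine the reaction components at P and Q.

P_x = 0, P_y = 253.7 N, Q_y = 266.3 N

ΣM about P: Q_y·580 − 520·297 = 0 → Q_y = 154440/580 = 266.276 ≈ 266.3 N.
ΣF_y = 0: P_y + 266.276 − 520 = 0 → P_y = 253.7 N.
ΣF_x = 0: no horizontal applied forces, so P_x = 0.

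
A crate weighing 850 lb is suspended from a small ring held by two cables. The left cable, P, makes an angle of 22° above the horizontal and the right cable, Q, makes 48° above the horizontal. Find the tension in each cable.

T_P = 605.3 lb, T_Q = 838.7 lb

ΣF_x = 0: −T_P·cos22° + T_Q·cos48° = 0 → T_Q = 1.38565·T_P.
ΣF_y = 0: T_P·sin22° + T_Q·sin48° = 850.
Substitute: T_P·(0.374607 + 1.38565·0.743145) = 850 → T_P = 605.264 ≈ 605.3 lb.
Then T_Q = 1.38565 × 605.264 = 838.7 lb.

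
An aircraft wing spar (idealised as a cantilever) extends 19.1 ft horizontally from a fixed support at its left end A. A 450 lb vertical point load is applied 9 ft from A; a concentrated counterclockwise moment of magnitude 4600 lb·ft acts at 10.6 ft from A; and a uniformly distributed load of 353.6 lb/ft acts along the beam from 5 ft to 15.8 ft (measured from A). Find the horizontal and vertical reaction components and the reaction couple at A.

Resultant of the distributed load: 353.6 × 10.8 = 3818.88 lb at 10.4 ft from A.
ΣF_x = 0: A_x = 0.
ΣF_y = 0: A_y − 450 − 353.6·10.8 = 0 → A_y = 4269 lb.
ΣM about A: M_A − 450·9 + 4600 − (353.6·10.8)·10.4 = 0 → M_A = 39170 lb·ft.

A_x = 0, A_y = 4269 lb, M_A = 39170 lb·ft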